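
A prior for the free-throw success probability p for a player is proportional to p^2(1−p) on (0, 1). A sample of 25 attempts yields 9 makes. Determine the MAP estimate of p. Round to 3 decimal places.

p̂_MAP = 0.393

The prior density ∝ p^2(1−p)^1 is the kernel of Beta(3, 2).
Data: 9 successes in 25 trials. The binomial likelihood contributes p^9(1−p)^16, so the posterior is Beta(3+9, 2+16) = Beta(12, 18).
For Beta(a, b) with a, b > 1 the mode is (a−1)/(a+b−2) = 11/28 ≈ 0.393.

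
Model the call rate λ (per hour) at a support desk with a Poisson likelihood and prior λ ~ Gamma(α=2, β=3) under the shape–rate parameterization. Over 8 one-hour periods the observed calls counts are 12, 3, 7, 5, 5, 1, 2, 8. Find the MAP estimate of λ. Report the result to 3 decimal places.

Σxᵢ = 12+3+7+5+5+1+2+8 = 43, with n = 8.
Posterior ∝ λe^(−3λ) · λ^43e^(−8λ) = λ^44e^(−11λ), i.e. Gamma(shape=45, rate=11).
The mode of a Gamma(a, b) with a ≥ 1 (shape–rate) is (a−1)/b = 44/11 ≈ 4.000.

λ̂_MAP = 4.000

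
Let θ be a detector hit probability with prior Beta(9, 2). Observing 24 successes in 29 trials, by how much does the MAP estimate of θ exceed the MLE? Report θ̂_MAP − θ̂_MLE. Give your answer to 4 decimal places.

Posterior is Beta(33, 7); MAP = (33−1)/(40−2) = 32/38 ≈ 0.84211.
MLE ignores the prior: θ̂_MLE = k/n = 24/29 ≈ 0.82759.
Difference = 32/38 − 24/29 = 8/551 ≈ 0.0145.

MAP − MLE = 0.0145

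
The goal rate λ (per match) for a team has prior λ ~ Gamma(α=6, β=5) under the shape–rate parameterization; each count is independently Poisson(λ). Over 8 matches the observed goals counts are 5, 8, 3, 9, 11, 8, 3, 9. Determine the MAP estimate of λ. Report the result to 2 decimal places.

λ̂_MAP = 4.69

Σxᵢ = 5+8+3+9+11+8+3+9 = 56, with n = 8.
Posterior ∝ λ^5e^(−5λ) · λ^56e^(−8λ) = λ^61e^(−13λ), i.e. Gamma(shape=62, rate=13).
The mode of a Gamma(a, b) with a ≥ 1 (shape–rate) is (a−1)/b = 61/13 ≈ 4.69.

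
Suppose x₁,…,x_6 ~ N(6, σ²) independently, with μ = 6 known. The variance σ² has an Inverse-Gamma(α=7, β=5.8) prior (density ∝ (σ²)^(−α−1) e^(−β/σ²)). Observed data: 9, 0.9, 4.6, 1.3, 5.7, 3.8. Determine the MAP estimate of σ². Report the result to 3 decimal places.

σ̂²_MAP = 3.436

Sum of squared deviations about the known mean: SS = (9−6)² + (0.9−6)² + (4.6−6)² + (1.3−6)² + (5.7−6)² + (3.8−6)² = 63.99.
The Normal likelihood contributes (σ²)^(−n/2) exp(−SS/(2σ²)), so the posterior is Inverse-Gamma(α + n/2, β + SS/2) = Inverse-Gamma(10, 37.795).
The mode of Inverse-Gamma(a, b) is b/(a+1) = 37.795/11 ≈ 3.436.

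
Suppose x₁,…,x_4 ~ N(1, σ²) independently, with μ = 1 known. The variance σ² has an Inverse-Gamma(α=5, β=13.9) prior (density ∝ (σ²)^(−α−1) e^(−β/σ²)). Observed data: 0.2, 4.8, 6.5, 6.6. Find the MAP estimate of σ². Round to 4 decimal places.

σ̂²_MAP = 6.5306

Sum of squared deviations about the known mean: SS = (0.2−1)² + (4.8−1)² + (6.5−1)² + (6.6−1)² = 76.69.
The Normal likelihood contributes (σ²)^(−n/2) exp(−SS/(2σ²)), so the posterior is Inverse-Gamma(α + n/2, β + SS/2) = Inverse-Gamma(7, 52.245).
The mode of Inverse-Gamma(a, b) is b/(a+1) = 52.245/8 ≈ 6.5306.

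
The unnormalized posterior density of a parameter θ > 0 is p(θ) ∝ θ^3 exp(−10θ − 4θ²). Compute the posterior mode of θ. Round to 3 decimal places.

θ̂_MAP = 0.250

ℓ'(θ) = 3/θ − 10 − 8θ. Setting this to zero and multiplying by θ: 8θ² + 10θ − 3 = 0.
θ = (−10 + √(10² + 4·8·3)) / (2·8) = (−10 + √196) / 16 = (−10 + 14)/16 = 1/4.
ℓ''(θ) = −3/θ² − 8 < 0, confirming a maximum.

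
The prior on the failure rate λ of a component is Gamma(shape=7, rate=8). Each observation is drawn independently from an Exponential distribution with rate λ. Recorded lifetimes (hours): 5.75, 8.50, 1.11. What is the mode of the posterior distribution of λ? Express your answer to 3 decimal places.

The Exponential(rate=λ) likelihood is ∝ λ^n e^(−λΣtᵢ). Here n = 3 and Σtᵢ = 5.75 + 8.50 + 1.11 = 15.36.
Posterior ∝ λ^6e^(−8λ) · λ^3e^(−15.36λ) = λ^9e^(−23.36λ), i.e. Gamma(10, 23.36).
Mode = (a−1)/b = 9/23.36 ≈ 0.385.

λ̂_MAP = 0.385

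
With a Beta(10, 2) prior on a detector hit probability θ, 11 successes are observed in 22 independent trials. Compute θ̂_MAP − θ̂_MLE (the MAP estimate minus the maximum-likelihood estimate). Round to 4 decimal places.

MAP − MLE = 0.1250

Posterior is Beta(21, 13); MAP = (21−1)/(34−2) = 20/32 ≈ 0.62500.
MLE ignores the prior: θ̂_MLE = k/n = 11/22 ≈ 0.50000.
Difference = 20/32 − 11/22 = 1/8 ≈ 0.1250.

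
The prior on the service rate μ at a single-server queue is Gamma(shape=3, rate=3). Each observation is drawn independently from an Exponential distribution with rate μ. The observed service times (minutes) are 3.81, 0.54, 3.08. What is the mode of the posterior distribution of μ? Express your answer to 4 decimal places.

μ̂_MAP = 0.4794

The Exponential(rate=μ) likelihood is ∝ μ^n e^(−μΣtᵢ). Here n = 3 and Σtᵢ = 3.81 + 0.54 + 3.08 = 7.43.
Posterior ∝ μ^2e^(−3μ) · μ^3e^(−7.43μ) = μ^5e^(−10.43μ), i.e. Gamma(6, 10.43).
Mode = (a−1)/b = 5/10.43 ≈ 0.4794.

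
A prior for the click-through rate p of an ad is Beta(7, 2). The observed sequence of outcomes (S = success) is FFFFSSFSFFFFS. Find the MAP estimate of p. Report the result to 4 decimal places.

p̂_MAP = 0.5000

Prior: Beta(7, 2).
Data: 4 successes in 13 trials (from the sequence). The binomial likelihood contributes p^4(1−p)^9, so the posterior is Beta(7+4, 2+9) = Beta(11, 11).
For Beta(a, b) with a, b > 1 the mode is (a−1)/(a+b−2) = 10/20 ≈ 0.5000.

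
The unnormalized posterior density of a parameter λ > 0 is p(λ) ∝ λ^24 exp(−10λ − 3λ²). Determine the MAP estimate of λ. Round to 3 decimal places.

λ̂_MAP = 1.333

ℓ'(λ) = 24/λ − 10 − 6λ. Setting this to zero and multiplying by λ: 6λ² + 10λ − 24 = 0.
λ = (−10 + √(10² + 4·6·24)) / (2·6) = (−10 + √676) / 12 = (−10 + 26)/12 = 4/3.
ℓ''(λ) = −24/λ² − 6 < 0, confirming a maximum.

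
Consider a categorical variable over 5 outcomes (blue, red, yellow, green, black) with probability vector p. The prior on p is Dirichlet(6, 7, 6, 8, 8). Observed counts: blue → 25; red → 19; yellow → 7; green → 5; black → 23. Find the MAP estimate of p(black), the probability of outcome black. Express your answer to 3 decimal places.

The posterior is Dirichlet(αᵢ + nᵢ) = Dirichlet(31, 26, 13, 13, 31).
For a Dirichlet(a₁,…,a_K) with all aᵢ > 1, the mode has j-th component (aⱼ − 1)/(Σaᵢ − K).
Here Σaᵢ = 114 and K = 5, so p(black) = (31 − 1)/(114 − 5) = 30/109 ≈ 0.275.

MAP estimate of p(black) = 0.275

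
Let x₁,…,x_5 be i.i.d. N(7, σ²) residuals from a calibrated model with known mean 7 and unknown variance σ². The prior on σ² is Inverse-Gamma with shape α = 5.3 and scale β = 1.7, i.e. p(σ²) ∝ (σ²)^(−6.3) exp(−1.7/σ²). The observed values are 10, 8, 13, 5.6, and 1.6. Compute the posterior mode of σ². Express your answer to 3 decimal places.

σ̂²_MAP = 4.575

Sum of squared deviations about the known mean: SS = (10−7)² + (8−7)² + (13−7)² + (5.6−7)² + (1.6−7)² = 77.12.
The Normal likelihood contributes (σ²)^(−n/2) exp(−SS/(2σ²)), so the posterior is Inverse-Gamma(α + n/2, β + SS/2) = Inverse-Gamma(7.8, 40.26).
The mode of Inverse-Gamma(a, b) is b/(a+1) = 40.26/8.8 ≈ 4.575.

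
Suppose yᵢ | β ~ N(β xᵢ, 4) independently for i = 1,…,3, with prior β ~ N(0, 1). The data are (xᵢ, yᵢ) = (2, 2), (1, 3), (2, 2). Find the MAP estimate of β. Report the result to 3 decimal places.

β̂_MAP = 0.846

log p(β | y) = −Σ(yᵢ − βxᵢ)²/(2·4) − β²/(2·1) + const.
Setting the derivative to zero: Σxᵢ(yᵢ − βxᵢ)/4 − β/1 = 0, so β = Σxᵢyᵢ / (Σxᵢ² + σ²/τ²).
Σxᵢyᵢ = 2·2 + 1·3 + 2·2 = 11; Σxᵢ² = 9; σ²/τ² = 4.
β̂_MAP = 11 / (9 + 4) = 11/13 ≈ 0.846.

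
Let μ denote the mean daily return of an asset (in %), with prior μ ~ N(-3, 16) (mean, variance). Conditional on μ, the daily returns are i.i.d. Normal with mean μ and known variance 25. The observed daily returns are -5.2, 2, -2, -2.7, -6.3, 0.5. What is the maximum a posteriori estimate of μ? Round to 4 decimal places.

n = 6; x̄ = ((-5.2) + 2 + (-2) + (-2.7) + (-6.3) + 0.5)/6 = -13.7/6 = -137/60 ≈ -2.2833.
For a Normal prior and Normal likelihood with known variance, the posterior is Normal; its mode equals its mean, the precision-weighted average.
Prior precision 1/σ₀² = 1/16 = 0.0625; data precision n/σ² = 6/25 = 0.24.
μ̂ = (0.0625·(-3) + 0.24·(-137/60)) / (0.0625 + 0.24) = (-0.7355)/0.3025 = -1471/605 ≈ -2.4314.

μ̂_MAP = -2.4314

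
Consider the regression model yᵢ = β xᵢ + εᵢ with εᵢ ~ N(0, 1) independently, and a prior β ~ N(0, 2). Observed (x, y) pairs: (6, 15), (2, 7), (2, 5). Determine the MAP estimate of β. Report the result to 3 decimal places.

log p(β | y) = −Σ(yᵢ − βxᵢ)²/(2·1) − β²/(2·2) + const.
Setting the derivative to zero: Σxᵢ(yᵢ − βxᵢ)/1 − β/2 = 0, so β = Σxᵢyᵢ / (Σxᵢ² + σ²/τ²).
Σxᵢyᵢ = 6·15 + 2·7 + 2·5 = 114; Σxᵢ² = 44; σ²/τ² = 0.5.
β̂_MAP = 114 / (44 + 0.5) = 114/44.5 ≈ 2.562.

β̂_MAP = 2.562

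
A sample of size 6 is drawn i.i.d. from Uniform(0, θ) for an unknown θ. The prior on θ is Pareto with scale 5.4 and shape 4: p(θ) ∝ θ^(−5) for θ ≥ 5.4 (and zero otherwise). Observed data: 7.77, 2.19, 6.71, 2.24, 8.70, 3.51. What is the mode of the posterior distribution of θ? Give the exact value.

The Uniform(0, θ) likelihood is θ^(−n) for θ ≥ max(xᵢ), zero otherwise. Here max(xᵢ) = 8.70.
Posterior ∝ θ^(−5) · θ^(−6) = θ^(−11) on θ ≥ max(5.4, 8.70) = 8.70.
This density is strictly decreasing in θ, so the posterior mode lies at the lower boundary of the support.

θ̂_MAP = 8.70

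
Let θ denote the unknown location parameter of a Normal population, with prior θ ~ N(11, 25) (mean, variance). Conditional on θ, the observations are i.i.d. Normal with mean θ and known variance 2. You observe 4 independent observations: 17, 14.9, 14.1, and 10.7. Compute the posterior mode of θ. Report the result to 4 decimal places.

θ̂_MAP = 14.1127

n = 4; x̄ = (17 + 14.9 + 14.1 + 10.7)/4 = 56.7/4 = 14.175.
For a Normal prior and Normal likelihood with known variance, the posterior is Normal; its mode equals its mean, the precision-weighted average.
Prior precision 1/σ₀² = 1/25 = 0.04; data precision n/σ² = 4/2 = 2.
θ̂ = (0.04·11 + 2·14.175) / (0.04 + 2) = 28.79/2.04 = 2879/204 ≈ 14.1127.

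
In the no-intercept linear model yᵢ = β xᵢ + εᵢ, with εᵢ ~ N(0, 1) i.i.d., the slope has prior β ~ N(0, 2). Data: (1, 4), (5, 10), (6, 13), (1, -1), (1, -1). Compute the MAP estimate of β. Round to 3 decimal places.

β̂_MAP = 2.016

log p(β | y) = −Σ(yᵢ − βxᵢ)²/(2·1) − β²/(2·2) + const.
Setting the derivative to zero: Σxᵢ(yᵢ − βxᵢ)/1 − β/2 = 0, so β = Σxᵢyᵢ / (Σxᵢ² + σ²/τ²).
Σxᵢyᵢ = 1·4 + 5·10 + 6·13 + 1·(-1) + 1·(-1) = 130; Σxᵢ² = 64; σ²/τ² = 0.5.
β̂_MAP = 130 / (64 + 0.5) = 130/64.5 ≈ 2.016.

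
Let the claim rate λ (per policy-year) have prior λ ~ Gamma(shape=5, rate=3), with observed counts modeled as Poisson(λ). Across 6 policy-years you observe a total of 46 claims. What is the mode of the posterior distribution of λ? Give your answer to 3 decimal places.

λ̂_MAP = 5.556

Σxᵢ = 46, n = 6.
Posterior ∝ λ^4e^(−3λ) · λ^46e^(−6λ) = λ^50e^(−9λ), i.e. Gamma(shape=51, rate=9).
The mode of a Gamma(a, b) with a ≥ 1 (shape–rate) is (a−1)/b = 50/9 ≈ 5.556.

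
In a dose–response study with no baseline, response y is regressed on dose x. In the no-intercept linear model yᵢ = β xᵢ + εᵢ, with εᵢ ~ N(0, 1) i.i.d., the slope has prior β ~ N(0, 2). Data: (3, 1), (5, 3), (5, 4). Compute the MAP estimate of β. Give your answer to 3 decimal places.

log p(β | y) = −Σ(yᵢ − βxᵢ)²/(2·1) − β²/(2·2) + const.
Setting the derivative to zero: Σxᵢ(yᵢ − βxᵢ)/1 − β/2 = 0, so β = Σxᵢyᵢ / (Σxᵢ² + σ²/τ²).
Σxᵢyᵢ = 3·1 + 5·3 + 5·4 = 38; Σxᵢ² = 59; σ²/τ² = 0.5.
β̂_MAP = 38 / (59 + 0.5) = 38/59.5 ≈ 0.639.

β̂_MAP = 0.639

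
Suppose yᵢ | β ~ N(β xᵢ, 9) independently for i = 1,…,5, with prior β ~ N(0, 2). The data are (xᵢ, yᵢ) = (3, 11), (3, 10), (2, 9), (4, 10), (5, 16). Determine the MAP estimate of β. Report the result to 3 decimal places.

β̂_MAP = 2.978

log p(β | y) = −Σ(yᵢ − βxᵢ)²/(2·9) − β²/(2·2) + const.
Setting the derivative to zero: Σxᵢ(yᵢ − βxᵢ)/9 − β/2 = 0, so β = Σxᵢyᵢ / (Σxᵢ² + σ²/τ²).
Σxᵢyᵢ = 3·11 + 3·10 + 2·9 + 4·10 + 5·16 = 201; Σxᵢ² = 63; σ²/τ² = 4.5.
β̂_MAP = 201 / (63 + 4.5) = 201/67.5 ≈ 2.978.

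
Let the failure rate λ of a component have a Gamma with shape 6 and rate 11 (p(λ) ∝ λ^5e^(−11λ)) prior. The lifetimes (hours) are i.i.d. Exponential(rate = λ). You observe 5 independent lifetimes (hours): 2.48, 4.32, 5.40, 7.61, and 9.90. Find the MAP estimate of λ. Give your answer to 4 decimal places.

The Exponential(rate=λ) likelihood is ∝ λ^n e^(−λΣtᵢ). Here n = 5 and Σtᵢ = 2.48 + 4.32 + 5.40 + 7.61 + 9.90 = 29.71.
Posterior ∝ λ^5e^(−11λ) · λ^5e^(−29.71λ) = λ^10e^(−40.71λ), i.e. Gamma(11, 40.71).
Mode = (a−1)/b = 10/40.71 ≈ 0.2456.

λ̂_MAP = 0.2456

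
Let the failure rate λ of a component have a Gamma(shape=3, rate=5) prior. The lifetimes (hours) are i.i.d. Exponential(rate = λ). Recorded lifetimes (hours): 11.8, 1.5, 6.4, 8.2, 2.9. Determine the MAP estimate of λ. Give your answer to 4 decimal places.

The Exponential(rate=λ) likelihood is ∝ λ^n e^(−λΣtᵢ). Here n = 5 and Σtᵢ = 11.8 + 1.5 + 6.4 + 8.2 + 2.9 = 30.8.
Posterior ∝ λ^2e^(−5λ) · λ^5e^(−30.8λ) = λ^7e^(−35.8λ), i.e. Gamma(8, 35.8).
Mode = (a−1)/b = 7/35.8 ≈ 0.1955.

λ̂_MAP = 0.1955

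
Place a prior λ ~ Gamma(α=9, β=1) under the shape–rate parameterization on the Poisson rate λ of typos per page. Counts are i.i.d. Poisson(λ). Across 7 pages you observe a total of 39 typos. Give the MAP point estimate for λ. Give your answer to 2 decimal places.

Σxᵢ = 39, n = 7.
Posterior ∝ λ^8e^(−1λ) · λ^39e^(−7λ) = λ^47e^(−8λ), i.e. Gamma(shape=48, rate=8).
The mode of a Gamma(a, b) with a ≥ 1 (shape–rate) is (a−1)/b = 47/8 ≈ 5.88.

λ̂_MAP = 5.88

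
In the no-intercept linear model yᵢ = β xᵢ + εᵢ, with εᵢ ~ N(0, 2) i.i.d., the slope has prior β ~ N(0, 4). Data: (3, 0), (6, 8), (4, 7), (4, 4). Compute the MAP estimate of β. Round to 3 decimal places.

β̂_MAP = 1.187

log p(β | y) = −Σ(yᵢ − βxᵢ)²/(2·2) − β²/(2·4) + const.
Setting the derivative to zero: Σxᵢ(yᵢ − βxᵢ)/2 − β/4 = 0, so β = Σxᵢyᵢ / (Σxᵢ² + σ²/τ²).
Σxᵢyᵢ = 3·0 + 6·8 + 4·7 + 4·4 = 92; Σxᵢ² = 77; σ²/τ² = 0.5.
β̂_MAP = 92 / (77 + 0.5) = 92/77.5 ≈ 1.187.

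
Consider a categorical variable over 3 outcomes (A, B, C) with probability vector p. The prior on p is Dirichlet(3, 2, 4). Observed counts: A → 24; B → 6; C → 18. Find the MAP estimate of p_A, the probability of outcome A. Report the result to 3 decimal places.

The posterior is Dirichlet(αᵢ + nᵢ) = Dirichlet(27, 8, 22).
For a Dirichlet(a₁,…,a_K) with all aᵢ > 1, the mode has j-th component (aⱼ − 1)/(Σaᵢ − K).
Here Σaᵢ = 57 and K = 3, so p_A = (27 − 1)/(57 − 3) = 26/54 ≈ 0.481.

MAP estimate of p_A = 0.481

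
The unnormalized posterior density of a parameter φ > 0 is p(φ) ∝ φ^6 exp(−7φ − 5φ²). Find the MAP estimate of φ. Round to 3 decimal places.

ℓ'(φ) = 6/φ − 7 − 10φ. Setting this to zero and multiplying by φ: 10φ² + 7φ − 6 = 0.
φ = (−7 + √(7² + 4·10·6)) / (2·10) = (−7 + √289) / 20 = (−7 + 17)/20 = 1/2.
ℓ''(φ) = −6/φ² − 10 < 0, confirming a maximum.

φ̂_MAP = 0.500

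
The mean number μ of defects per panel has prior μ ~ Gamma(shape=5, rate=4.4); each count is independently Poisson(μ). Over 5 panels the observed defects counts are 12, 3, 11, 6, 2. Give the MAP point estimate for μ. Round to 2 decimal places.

Σxᵢ = 12+3+11+6+2 = 34, with n = 5.
Posterior ∝ μ^4e^(−4.4μ) · μ^34e^(−5μ) = μ^38e^(−9.4μ), i.e. Gamma(shape=39, rate=9.4).
The mode of a Gamma(a, b) with a ≥ 1 (shape–rate) is (a−1)/b = 38/9.4 ≈ 4.04.

μ̂_MAP = 4.04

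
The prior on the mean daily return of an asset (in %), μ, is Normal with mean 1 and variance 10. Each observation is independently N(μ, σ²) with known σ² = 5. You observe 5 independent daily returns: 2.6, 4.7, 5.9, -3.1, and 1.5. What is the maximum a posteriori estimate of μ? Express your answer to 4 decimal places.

n = 5; x̄ = (2.6 + 4.7 + 5.9 + (-3.1) + 1.5)/5 = 11.6/5 = 2.32.
For a Normal prior and Normal likelihood with known variance, the posterior is Normal; its mode equals its mean, the precision-weighted average.
Prior precision 1/σ₀² = 1/10 = 0.1; data precision n/σ² = 5/5 = 1.
μ̂ = (0.1·1 + 1·2.32) / (0.1 + 1) = 2.42/1.1 = 2.2000.

μ̂_MAP = 2.2000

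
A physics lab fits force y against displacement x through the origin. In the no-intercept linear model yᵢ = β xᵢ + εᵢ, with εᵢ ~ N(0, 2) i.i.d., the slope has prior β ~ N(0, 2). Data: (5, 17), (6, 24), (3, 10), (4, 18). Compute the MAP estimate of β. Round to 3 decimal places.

β̂_MAP = 3.805

log p(β | y) = −Σ(yᵢ − βxᵢ)²/(2·2) − β²/(2·2) + const.
Setting the derivative to zero: Σxᵢ(yᵢ − βxᵢ)/2 − β/2 = 0, so β = Σxᵢyᵢ / (Σxᵢ² + σ²/τ²).
Σxᵢyᵢ = 5·17 + 6·24 + 3·10 + 4·18 = 331; Σxᵢ² = 86; σ²/τ² = 1.
β̂_MAP = 331 / (86 + 1) = 331/87 ≈ 3.805.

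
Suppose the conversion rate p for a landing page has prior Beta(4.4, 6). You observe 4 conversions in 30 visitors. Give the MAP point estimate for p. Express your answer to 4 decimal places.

p̂_MAP = 0.1927

Prior: Beta(4.4, 6).
Data: 4 successes in 30 trials. The binomial likelihood contributes p^4(1−p)^26, so the posterior is Beta(4.4+4, 6+26) = Beta(8.4, 32).
For Beta(a, b) with a, b > 1 the mode is (a−1)/(a+b−2) = 7.4/38.4 ≈ 0.1927.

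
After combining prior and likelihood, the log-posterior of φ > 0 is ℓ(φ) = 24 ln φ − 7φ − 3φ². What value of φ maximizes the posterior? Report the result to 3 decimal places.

φ̂_MAP = 1.500

ℓ'(φ) = 24/φ − 7 − 6φ. Setting this to zero and multiplying by φ: 6φ² + 7φ − 24 = 0.
φ = (−7 + √(7² + 4·6·24)) / (2·6) = (−7 + √625) / 12 = (−7 + 25)/12 = 3/2.
ℓ''(φ) = −24/φ² − 6 < 0, confirming a maximum.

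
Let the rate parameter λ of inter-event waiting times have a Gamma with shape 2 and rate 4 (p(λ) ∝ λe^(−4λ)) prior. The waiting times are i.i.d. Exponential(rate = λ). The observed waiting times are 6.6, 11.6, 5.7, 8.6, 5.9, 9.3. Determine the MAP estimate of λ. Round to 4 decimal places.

λ̂_MAP = 0.1354

The Exponential(rate=λ) likelihood is ∝ λ^n e^(−λΣtᵢ). Here n = 6 and Σtᵢ = 6.6 + 11.6 + 5.7 + 8.6 + 5.9 + 9.3 = 47.7.
Posterior ∝ λe^(−4λ) · λ^6e^(−47.7λ) = λ^7e^(−51.7λ), i.e. Gamma(8, 51.7).
Mode = (a−1)/b = 7/51.7 ≈ 0.1354.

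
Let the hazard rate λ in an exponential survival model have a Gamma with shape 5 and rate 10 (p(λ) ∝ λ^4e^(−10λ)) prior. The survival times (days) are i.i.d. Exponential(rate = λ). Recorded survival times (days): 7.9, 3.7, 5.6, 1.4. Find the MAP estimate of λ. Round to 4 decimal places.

λ̂_MAP = 0.2797

The Exponential(rate=λ) likelihood is ∝ λ^n e^(−λΣtᵢ). Here n = 4 and Σtᵢ = 7.9 + 3.7 + 5.6 + 1.4 = 18.6.
Posterior ∝ λ^4e^(−10λ) · λ^4e^(−18.6λ) = λ^8e^(−28.6λ), i.e. Gamma(9, 28.6).
Mode = (a−1)/b = 8/28.6 ≈ 0.2797.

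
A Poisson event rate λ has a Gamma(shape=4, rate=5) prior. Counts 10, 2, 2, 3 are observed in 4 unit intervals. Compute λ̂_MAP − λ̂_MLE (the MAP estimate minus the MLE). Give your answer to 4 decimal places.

MAP − MLE = -2.0278

Σxᵢ = 17. Posterior is Gamma(21, 9); MAP = (21−1)/9 = 20/9 ≈ 2.22222.
MLE = x̄ = 17/4 ≈ 4.25000.
Difference = 20/9 − 17/4 = -73/36 ≈ -2.0278.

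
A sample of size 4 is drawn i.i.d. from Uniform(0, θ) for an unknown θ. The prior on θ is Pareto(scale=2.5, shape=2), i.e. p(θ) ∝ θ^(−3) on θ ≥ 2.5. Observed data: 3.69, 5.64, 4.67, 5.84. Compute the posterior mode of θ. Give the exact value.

The Uniform(0, θ) likelihood is θ^(−n) for θ ≥ max(xᵢ), zero otherwise. Here max(xᵢ) = 5.84.
Posterior ∝ θ^(−3) · θ^(−4) = θ^(−7) on θ ≥ max(2.5, 5.84) = 5.84.
This density is strictly decreasing in θ, so the posterior mode lies at the lower boundary of the support.

θ̂_MAP = 5.84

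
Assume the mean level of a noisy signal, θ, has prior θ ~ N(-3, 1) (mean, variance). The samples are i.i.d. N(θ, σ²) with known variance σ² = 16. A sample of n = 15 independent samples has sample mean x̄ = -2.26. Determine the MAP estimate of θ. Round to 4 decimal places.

n = 15, x̄ = -2.26.
For a Normal prior and Normal likelihood with known variance, the posterior is Normal; its mode equals its mean, the precision-weighted average.
Prior precision 1/σ₀² = 1/1 = 1; data precision n/σ² = 15/16 = 0.9375.
θ̂ = (1·(-3) + 0.9375·(-2.26)) / (1 + 0.9375) = (-5.11875)/1.9375 = -819/310 ≈ -2.6419.

θ̂_MAP = -2.6419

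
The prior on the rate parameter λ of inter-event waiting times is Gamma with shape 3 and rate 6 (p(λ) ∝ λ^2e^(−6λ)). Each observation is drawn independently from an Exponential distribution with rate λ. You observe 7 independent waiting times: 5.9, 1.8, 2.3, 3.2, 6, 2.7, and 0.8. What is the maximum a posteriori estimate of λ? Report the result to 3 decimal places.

λ̂_MAP = 0.314

The Exponential(rate=λ) likelihood is ∝ λ^n e^(−λΣtᵢ). Here n = 7 and Σtᵢ = 5.9 + 1.8 + 2.3 + 3.2 + 6 + 2.7 + 0.8 = 22.7.
Posterior ∝ λ^2e^(−6λ) · λ^7e^(−22.7λ) = λ^9e^(−28.7λ), i.e. Gamma(10, 28.7).
Mode = (a−1)/b = 9/28.7 ≈ 0.314.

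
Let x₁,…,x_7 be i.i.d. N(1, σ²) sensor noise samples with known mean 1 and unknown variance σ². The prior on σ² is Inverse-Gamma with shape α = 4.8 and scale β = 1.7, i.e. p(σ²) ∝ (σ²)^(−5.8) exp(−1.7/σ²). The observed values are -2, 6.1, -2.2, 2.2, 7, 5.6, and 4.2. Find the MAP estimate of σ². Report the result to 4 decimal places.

σ̂²_MAP = 6.3167

Sum of squared deviations about the known mean: SS = (-2−1)² + (6.1−1)² + (-2.2−1)² + (2.2−1)² + (7−1)² + (5.6−1)² + (4.2−1)² = 114.09.
The Normal likelihood contributes (σ²)^(−n/2) exp(−SS/(2σ²)), so the posterior is Inverse-Gamma(α + n/2, β + SS/2) = Inverse-Gamma(8.3, 58.745).
The mode of Inverse-Gamma(a, b) is b/(a+1) = 58.745/9.3 ≈ 6.3167.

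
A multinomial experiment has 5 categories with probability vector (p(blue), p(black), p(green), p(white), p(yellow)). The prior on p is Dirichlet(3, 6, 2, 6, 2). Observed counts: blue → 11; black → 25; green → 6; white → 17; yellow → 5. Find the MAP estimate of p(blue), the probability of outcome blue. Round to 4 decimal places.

MAP estimate of p(blue) = 0.1667

The posterior is Dirichlet(αᵢ + nᵢ) = Dirichlet(14, 31, 8, 23, 7).
For a Dirichlet(a₁,…,a_K) with all aᵢ > 1, the mode has j-th component (aⱼ − 1)/(Σaᵢ − K).
Here Σaᵢ = 83 and K = 5, so p(blue) = (14 − 1)/(83 − 5) = 13/78 ≈ 0.1667.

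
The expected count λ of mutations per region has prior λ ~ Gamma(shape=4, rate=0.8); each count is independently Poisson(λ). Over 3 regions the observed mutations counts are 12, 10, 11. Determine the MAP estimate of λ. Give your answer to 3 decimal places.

λ̂_MAP = 9.474

Σxᵢ = 12+10+11 = 33, with n = 3.
Posterior ∝ λ^3e^(−0.8λ) · λ^33e^(−3λ) = λ^36e^(−3.8λ), i.e. Gamma(shape=37, rate=3.8).
The mode of a Gamma(a, b) with a ≥ 1 (shape–rate) is (a−1)/b = 36/3.8 ≈ 9.474.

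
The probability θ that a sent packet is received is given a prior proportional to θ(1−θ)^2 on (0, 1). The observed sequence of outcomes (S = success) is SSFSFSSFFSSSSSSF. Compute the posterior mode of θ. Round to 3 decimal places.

The prior density ∝ θ(1−θ)^2 is the kernel of Beta(2, 3).
Data: 11 successes in 16 trials (from the sequence). The binomial likelihood contributes θ^11(1−θ)^5, so the posterior is Beta(2+11, 3+5) = Beta(13, 8).
For Beta(a, b) with a, b > 1 the mode is (a−1)/(a+b−2) = 12/19 ≈ 0.632.

θ̂_MAP = 0.632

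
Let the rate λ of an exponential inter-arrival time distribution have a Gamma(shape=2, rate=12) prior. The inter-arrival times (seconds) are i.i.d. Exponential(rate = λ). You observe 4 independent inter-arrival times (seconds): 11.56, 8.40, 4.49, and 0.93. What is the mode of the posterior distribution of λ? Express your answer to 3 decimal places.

The Exponential(rate=λ) likelihood is ∝ λ^n e^(−λΣtᵢ). Here n = 4 and Σtᵢ = 11.56 + 8.40 + 4.49 + 0.93 = 25.38.
Posterior ∝ λe^(−12λ) · λ^4e^(−25.38λ) = λ^5e^(−37.38λ), i.e. Gamma(6, 37.38).
Mode = (a−1)/b = 5/37.38 ≈ 0.134.

λ̂_MAP = 0.134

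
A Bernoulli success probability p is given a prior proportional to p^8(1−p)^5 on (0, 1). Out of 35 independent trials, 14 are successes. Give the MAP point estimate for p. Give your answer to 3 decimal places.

The prior density ∝ p^8(1−p)^5 is the kernel of Beta(9, 6).
Data: 14 successes in 35 trials. The binomial likelihood contributes p^14(1−p)^21, so the posterior is Beta(9+14, 6+21) = Beta(23, 27).
For Beta(a, b) with a, b > 1 the mode is (a−1)/(a+b−2) = 22/48 ≈ 0.458.

p̂_MAP = 0.458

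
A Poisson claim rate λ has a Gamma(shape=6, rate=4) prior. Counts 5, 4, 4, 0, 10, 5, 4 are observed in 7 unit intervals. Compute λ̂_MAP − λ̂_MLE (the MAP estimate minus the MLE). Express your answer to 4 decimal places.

MAP − MLE = -1.2078

Σxᵢ = 32. Posterior is Gamma(38, 11); MAP = (38−1)/11 = 37/11 ≈ 3.36364.
MLE = x̄ = 32/7 ≈ 4.57143.
Difference = 37/11 − 32/7 = -93/77 ≈ -1.2078.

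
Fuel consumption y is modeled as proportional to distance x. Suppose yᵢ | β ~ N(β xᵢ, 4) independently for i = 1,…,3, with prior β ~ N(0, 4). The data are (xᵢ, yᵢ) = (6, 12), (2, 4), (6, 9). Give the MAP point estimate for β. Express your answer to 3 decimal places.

β̂_MAP = 1.740

log p(β | y) = −Σ(yᵢ − βxᵢ)²/(2·4) − β²/(2·4) + const.
Setting the derivative to zero: Σxᵢ(yᵢ − βxᵢ)/4 − β/4 = 0, so β = Σxᵢyᵢ / (Σxᵢ² + σ²/τ²).
Σxᵢyᵢ = 6·12 + 2·4 + 6·9 = 134; Σxᵢ² = 76; σ²/τ² = 1.
β̂_MAP = 134 / (76 + 1) = 134/77 ≈ 1.740.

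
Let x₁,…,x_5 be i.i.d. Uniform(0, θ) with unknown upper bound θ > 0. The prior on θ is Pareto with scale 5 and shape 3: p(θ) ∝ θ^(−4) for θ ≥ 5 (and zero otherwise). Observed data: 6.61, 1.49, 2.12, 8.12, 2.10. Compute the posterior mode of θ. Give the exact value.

The Uniform(0, θ) likelihood is θ^(−n) for θ ≥ max(xᵢ), zero otherwise. Here max(xᵢ) = 8.12.
Posterior ∝ θ^(−4) · θ^(−5) = θ^(−9) on θ ≥ max(5, 8.12) = 8.12.
This density is strictly decreasing in θ, so the posterior mode lies at the lower boundary of the support.

θ̂_MAP = 8.12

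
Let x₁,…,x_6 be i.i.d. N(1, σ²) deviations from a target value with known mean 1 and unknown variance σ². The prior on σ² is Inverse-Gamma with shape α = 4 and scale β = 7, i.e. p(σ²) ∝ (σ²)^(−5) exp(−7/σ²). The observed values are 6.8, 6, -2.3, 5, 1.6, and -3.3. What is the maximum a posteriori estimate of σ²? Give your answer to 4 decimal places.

Sum of squared deviations about the known mean: SS = (6.8−1)² + (6−1)² + (-2.3−1)² + (5−1)² + (1.6−1)² + (-3.3−1)² = 104.38.
The Normal likelihood contributes (σ²)^(−n/2) exp(−SS/(2σ²)), so the posterior is Inverse-Gamma(α + n/2, β + SS/2) = Inverse-Gamma(7, 59.19).
The mode of Inverse-Gamma(a, b) is b/(a+1) = 59.19/8 ≈ 7.3988.

σ̂²_MAP = 7.3988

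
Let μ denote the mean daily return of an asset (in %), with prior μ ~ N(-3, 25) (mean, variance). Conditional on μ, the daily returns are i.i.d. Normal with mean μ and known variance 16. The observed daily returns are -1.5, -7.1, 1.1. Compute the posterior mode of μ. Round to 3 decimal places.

μ̂_MAP = -2.588

n = 3; x̄ = ((-1.5) + (-7.1) + 1.1)/3 = -7.5/3 = -2.5.
For a Normal prior and Normal likelihood with known variance, the posterior is Normal; its mode equals its mean, the precision-weighted average.
Prior precision 1/σ₀² = 1/25 = 0.04; data precision n/σ² = 3/16 = 0.1875.
μ̂ = (0.04·(-3) + 0.1875·(-2.5)) / (0.04 + 0.1875) = (-0.58875)/0.2275 = -471/182 ≈ -2.588.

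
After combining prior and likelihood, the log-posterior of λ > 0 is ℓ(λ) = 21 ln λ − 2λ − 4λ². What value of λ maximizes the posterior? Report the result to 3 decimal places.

ℓ'(λ) = 21/λ − 2 − 8λ. Setting this to zero and multiplying by λ: 8λ² + 2λ − 21 = 0.
λ = (−2 + √(2² + 4·8·21)) / (2·8) = (−2 + √676) / 16 = (−2 + 26)/16 = 3/2.
ℓ''(λ) = −21/λ² − 8 < 0, confirming a maximum.

λ̂_MAP = 1.500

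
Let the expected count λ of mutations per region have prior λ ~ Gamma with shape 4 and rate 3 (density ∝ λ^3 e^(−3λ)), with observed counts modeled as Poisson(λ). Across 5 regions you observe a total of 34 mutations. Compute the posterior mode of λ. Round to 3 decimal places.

λ̂_MAP = 4.625

Σxᵢ = 34, n = 5.
Posterior ∝ λ^3e^(−3λ) · λ^34e^(−5λ) = λ^37e^(−8λ), i.e. Gamma(shape=38, rate=8).
The mode of a Gamma(a, b) with a ≥ 1 (shape–rate) is (a−1)/b = 37/8 ≈ 4.625.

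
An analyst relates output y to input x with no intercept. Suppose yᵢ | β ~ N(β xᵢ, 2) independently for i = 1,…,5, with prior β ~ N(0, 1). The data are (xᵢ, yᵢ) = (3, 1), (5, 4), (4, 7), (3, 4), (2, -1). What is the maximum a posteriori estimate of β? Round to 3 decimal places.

β̂_MAP = 0.938

log p(β | y) = −Σ(yᵢ − βxᵢ)²/(2·2) − β²/(2·1) + const.
Setting the derivative to zero: Σxᵢ(yᵢ − βxᵢ)/2 − β/1 = 0, so β = Σxᵢyᵢ / (Σxᵢ² + σ²/τ²).
Σxᵢyᵢ = 3·1 + 5·4 + 4·7 + 3·4 + 2·(-1) = 61; Σxᵢ² = 63; σ²/τ² = 2.
β̂_MAP = 61 / (63 + 2) = 61/65 ≈ 0.938.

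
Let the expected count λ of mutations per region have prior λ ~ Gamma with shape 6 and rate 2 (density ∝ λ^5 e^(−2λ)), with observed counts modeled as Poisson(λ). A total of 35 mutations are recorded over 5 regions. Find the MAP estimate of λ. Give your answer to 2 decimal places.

λ̂_MAP = 5.71

Σxᵢ = 35, n = 5.
Posterior ∝ λ^5e^(−2λ) · λ^35e^(−5λ) = λ^40e^(−7λ), i.e. Gamma(shape=41, rate=7).
The mode of a Gamma(a, b) with a ≥ 1 (shape–rate) is (a−1)/b = 40/7 ≈ 5.71.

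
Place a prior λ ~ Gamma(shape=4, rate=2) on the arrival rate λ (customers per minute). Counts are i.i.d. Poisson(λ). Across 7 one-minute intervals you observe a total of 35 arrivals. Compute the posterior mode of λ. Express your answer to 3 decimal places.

Σxᵢ = 35, n = 7.
Posterior ∝ λ^3e^(−2λ) · λ^35e^(−7λ) = λ^38e^(−9λ), i.e. Gamma(shape=39, rate=9).
The mode of a Gamma(a, b) with a ≥ 1 (shape–rate) is (a−1)/b = 38/9 ≈ 4.222.

λ̂_MAP = 4.222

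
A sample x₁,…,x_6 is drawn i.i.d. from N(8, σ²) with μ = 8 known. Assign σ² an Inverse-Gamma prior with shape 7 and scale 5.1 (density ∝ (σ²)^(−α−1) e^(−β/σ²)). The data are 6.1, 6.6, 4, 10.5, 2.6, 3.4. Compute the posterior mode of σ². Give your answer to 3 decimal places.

Sum of squared deviations about the known mean: SS = (6.1−8)² + (6.6−8)² + (4−8)² + (10.5−8)² + (2.6−8)² + (3.4−8)² = 78.14.
The Normal likelihood contributes (σ²)^(−n/2) exp(−SS/(2σ²)), so the posterior is Inverse-Gamma(α + n/2, β + SS/2) = Inverse-Gamma(10, 44.17).
The mode of Inverse-Gamma(a, b) is b/(a+1) = 44.17/11 ≈ 4.015.

σ̂²_MAP = 4.015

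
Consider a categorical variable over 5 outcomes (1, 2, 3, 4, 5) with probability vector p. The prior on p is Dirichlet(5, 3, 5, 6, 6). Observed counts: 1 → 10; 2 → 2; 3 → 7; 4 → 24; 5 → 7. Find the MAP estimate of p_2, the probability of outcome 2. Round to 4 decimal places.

MAP estimate: 0.0571

The posterior is Dirichlet(αᵢ + nᵢ) = Dirichlet(15, 5, 12, 30, 13).
For a Dirichlet(a₁,…,a_K) with all aᵢ > 1, the mode has j-th component (aⱼ − 1)/(Σaᵢ − K).
Here Σaᵢ = 75 and K = 5, so p_2 = (5 − 1)/(75 − 5) = 4/70 ≈ 0.0571.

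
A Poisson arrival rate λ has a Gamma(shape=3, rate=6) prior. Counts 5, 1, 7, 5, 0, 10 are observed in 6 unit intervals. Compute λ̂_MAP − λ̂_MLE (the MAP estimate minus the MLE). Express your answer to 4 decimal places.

MAP − MLE = -2.1667

Σxᵢ = 28. Posterior is Gamma(31, 12); MAP = (31−1)/12 = 30/12 ≈ 2.50000.
MLE = x̄ = 28/6 ≈ 4.66667.
Difference = 30/12 − 28/6 = -13/6 ≈ -2.1667.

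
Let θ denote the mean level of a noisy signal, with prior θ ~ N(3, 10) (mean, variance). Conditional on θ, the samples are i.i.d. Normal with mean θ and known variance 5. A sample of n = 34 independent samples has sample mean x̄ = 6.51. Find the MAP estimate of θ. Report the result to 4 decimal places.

n = 34, x̄ = 6.51.
For a Normal prior and Normal likelihood with known variance, the posterior is Normal; its mode equals its mean, the precision-weighted average.
Prior precision 1/σ₀² = 1/10 = 0.1; data precision n/σ² = 34/5 = 6.8.
θ̂ = (0.1·3 + 6.8·6.51) / (0.1 + 6.8) = 44.568/6.9 = 3714/575 ≈ 6.4591.

θ̂_MAP = 6.4591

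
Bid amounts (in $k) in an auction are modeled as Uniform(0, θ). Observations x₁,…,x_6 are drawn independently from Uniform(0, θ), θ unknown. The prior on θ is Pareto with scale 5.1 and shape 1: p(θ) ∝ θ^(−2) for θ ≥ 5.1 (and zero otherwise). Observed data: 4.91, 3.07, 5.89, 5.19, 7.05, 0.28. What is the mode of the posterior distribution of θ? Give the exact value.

θ̂_MAP = 7.05

The Uniform(0, θ) likelihood is θ^(−n) for θ ≥ max(xᵢ), zero otherwise. Here max(xᵢ) = 7.05.
Posterior ∝ θ^(−2) · θ^(−6) = θ^(−8) on θ ≥ max(5.1, 7.05) = 7.05.
This density is strictly decreasing in θ, so the posterior mode lies at the lower boundary of the support.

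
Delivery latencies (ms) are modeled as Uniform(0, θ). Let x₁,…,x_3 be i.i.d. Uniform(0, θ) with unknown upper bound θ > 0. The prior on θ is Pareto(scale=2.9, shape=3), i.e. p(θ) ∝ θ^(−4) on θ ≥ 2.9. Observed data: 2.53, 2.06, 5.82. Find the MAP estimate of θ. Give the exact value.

θ̂_MAP = 5.82

The Uniform(0, θ) likelihood is θ^(−n) for θ ≥ max(xᵢ), zero otherwise. Here max(xᵢ) = 5.82.
Posterior ∝ θ^(−4) · θ^(−3) = θ^(−7) on θ ≥ max(2.9, 5.82) = 5.82.
This density is strictly decreasing in θ, so the posterior mode lies at the lower boundary of the support.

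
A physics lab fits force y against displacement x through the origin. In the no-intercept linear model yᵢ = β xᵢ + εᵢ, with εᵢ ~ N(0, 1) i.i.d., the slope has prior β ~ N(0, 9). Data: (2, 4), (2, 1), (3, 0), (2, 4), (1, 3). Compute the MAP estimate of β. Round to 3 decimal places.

β̂_MAP = 0.950

log p(β | y) = −Σ(yᵢ − βxᵢ)²/(2·1) − β²/(2·9) + const.
Setting the derivative to zero: Σxᵢ(yᵢ − βxᵢ)/1 − β/9 = 0, so β = Σxᵢyᵢ / (Σxᵢ² + σ²/τ²).
Σxᵢyᵢ = 2·4 + 2·1 + 3·0 + 2·4 + 1·3 = 21; Σxᵢ² = 22; σ²/τ² = 1/9.
β̂_MAP = 21 / (22 + 1/9) = 21/(199/9) = 189/199 ≈ 0.950.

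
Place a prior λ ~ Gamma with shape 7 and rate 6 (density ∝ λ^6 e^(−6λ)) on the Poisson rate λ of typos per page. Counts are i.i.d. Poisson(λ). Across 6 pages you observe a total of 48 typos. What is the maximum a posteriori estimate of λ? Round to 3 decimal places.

Σxᵢ = 48, n = 6.
Posterior ∝ λ^6e^(−6λ) · λ^48e^(−6λ) = λ^54e^(−12λ), i.e. Gamma(shape=55, rate=12).
The mode of a Gamma(a, b) with a ≥ 1 (shape–rate) is (a−1)/b = 54/12 ≈ 4.500.

λ̂_MAP = 4.500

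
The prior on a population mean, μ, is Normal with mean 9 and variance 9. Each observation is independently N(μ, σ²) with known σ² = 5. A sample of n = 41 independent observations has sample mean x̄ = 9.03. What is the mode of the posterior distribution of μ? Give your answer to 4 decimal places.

μ̂_MAP = 9.0296

n = 41, x̄ = 9.03.
For a Normal prior and Normal likelihood with known variance, the posterior is Normal; its mode equals its mean, the precision-weighted average.
Prior precision 1/σ₀² = 1/9; data precision n/σ² = 41/5 = 8.2.
μ̂ = ((1/9)·9 + 8.2·9.03) / (1/9 + 8.2) = 75.046/(374/45) = 337707/37400 ≈ 9.0296.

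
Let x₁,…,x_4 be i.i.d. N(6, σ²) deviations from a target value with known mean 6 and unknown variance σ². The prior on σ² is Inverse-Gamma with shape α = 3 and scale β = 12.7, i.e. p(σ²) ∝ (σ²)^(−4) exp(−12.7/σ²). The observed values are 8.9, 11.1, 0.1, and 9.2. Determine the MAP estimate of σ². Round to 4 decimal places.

σ̂²_MAP = 8.7392

Sum of squared deviations about the known mean: SS = (8.9−6)² + (11.1−6)² + (0.1−6)² + (9.2−6)² = 79.47.
The Normal likelihood contributes (σ²)^(−n/2) exp(−SS/(2σ²)), so the posterior is Inverse-Gamma(α + n/2, β + SS/2) = Inverse-Gamma(5, 52.435).
The mode of Inverse-Gamma(a, b) is b/(a+1) = 52.435/6 ≈ 8.7392.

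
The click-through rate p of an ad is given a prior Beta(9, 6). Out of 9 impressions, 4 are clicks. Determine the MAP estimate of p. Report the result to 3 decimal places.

Prior: Beta(9, 6).
Data: 4 successes in 9 trials. The binomial likelihood contributes p^4(1−p)^5, so the posterior is Beta(9+4, 6+5) = Beta(13, 11).
For Beta(a, b) with a, b > 1 the mode is (a−1)/(a+b−2) = 12/22 ≈ 0.545.

p̂_MAP = 0.545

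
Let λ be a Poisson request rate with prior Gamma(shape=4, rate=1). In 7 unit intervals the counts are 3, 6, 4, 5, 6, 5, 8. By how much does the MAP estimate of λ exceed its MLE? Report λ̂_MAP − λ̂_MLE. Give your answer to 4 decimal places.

Σxᵢ = 37. Posterior is Gamma(41, 8); MAP = (41−1)/8 = 40/8 ≈ 5.00000.
MLE = x̄ = 37/7 ≈ 5.28571.
Difference = 40/8 − 37/7 = -2/7 ≈ -0.2857.

MAP − MLE = -0.2857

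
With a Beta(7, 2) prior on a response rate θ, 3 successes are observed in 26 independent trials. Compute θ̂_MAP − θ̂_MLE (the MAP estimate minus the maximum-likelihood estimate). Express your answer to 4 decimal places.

MAP − MLE = 0.1573

Posterior is Beta(10, 25); MAP = (10−1)/(35−2) = 9/33 ≈ 0.27273.
MLE ignores the prior: θ̂_MLE = k/n = 3/26 ≈ 0.11538.
Difference = 9/33 − 3/26 = 45/286 ≈ 0.1573.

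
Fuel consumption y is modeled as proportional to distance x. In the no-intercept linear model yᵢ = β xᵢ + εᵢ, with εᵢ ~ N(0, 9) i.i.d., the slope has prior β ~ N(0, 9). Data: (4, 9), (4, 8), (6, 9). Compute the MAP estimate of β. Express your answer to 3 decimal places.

log p(β | y) = −Σ(yᵢ − βxᵢ)²/(2·9) − β²/(2·9) + const.
Setting the derivative to zero: Σxᵢ(yᵢ − βxᵢ)/9 − β/9 = 0, so β = Σxᵢyᵢ / (Σxᵢ² + σ²/τ²).
Σxᵢyᵢ = 4·9 + 4·8 + 6·9 = 122; Σxᵢ² = 68; σ²/τ² = 1.
β̂_MAP = 122 / (68 + 1) = 122/69 ≈ 1.768.

β̂_MAP = 1.768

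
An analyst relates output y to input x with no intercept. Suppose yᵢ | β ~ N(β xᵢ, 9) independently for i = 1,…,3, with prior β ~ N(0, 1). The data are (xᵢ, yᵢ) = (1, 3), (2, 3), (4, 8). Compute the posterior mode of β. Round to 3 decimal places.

log p(β | y) = −Σ(yᵢ − βxᵢ)²/(2·9) − β²/(2·1) + const.
Setting the derivative to zero: Σxᵢ(yᵢ − βxᵢ)/9 − β/1 = 0, so β = Σxᵢyᵢ / (Σxᵢ² + σ²/τ²).
Σxᵢyᵢ = 1·3 + 2·3 + 4·8 = 41; Σxᵢ² = 21; σ²/τ² = 9.
β̂_MAP = 41 / (21 + 9) = 41/30 ≈ 1.367.

β̂_MAP = 1.367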